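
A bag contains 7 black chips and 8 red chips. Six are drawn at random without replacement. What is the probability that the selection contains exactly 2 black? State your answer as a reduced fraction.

42/143

There are C(15,6) = 5005 ways to choose 6 from 15.
Selections with exactly 2 black: choose 2 of the 7 black and 4 of the 8 red, C(7,2)·C(8,4) = 21·70 = 1470.
Probability = 1470/5005 = 42/143.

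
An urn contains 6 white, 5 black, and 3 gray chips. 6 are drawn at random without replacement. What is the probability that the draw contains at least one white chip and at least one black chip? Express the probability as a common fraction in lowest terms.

There are C(14,6) = 3003 possible draws.
By inclusion-exclusion on the complements, draws missing all white or all black: C(8,6) + C(9,6) − C(3,6) = 28 + 84 − 0 = 112.
So draws with at least one of each: 3003 − 112 = 2891, probability 2891/3003 = 413/429.

413/429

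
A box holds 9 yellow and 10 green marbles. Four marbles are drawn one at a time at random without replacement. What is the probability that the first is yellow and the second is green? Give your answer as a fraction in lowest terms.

5/19

Multiply the conditional probabilities at each draw: 9/19 · 10/18 = 90/342 = 5/19.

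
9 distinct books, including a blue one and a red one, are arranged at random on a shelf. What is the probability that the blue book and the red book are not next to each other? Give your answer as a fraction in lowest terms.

7/9

There are 9! = 362880 arrangements.
Arrangements with the blue book and the red book adjacent: 2·8! = 80640.
So not adjacent: 362880 − 80640 = 282240, probability 282240/362880 = 7/9.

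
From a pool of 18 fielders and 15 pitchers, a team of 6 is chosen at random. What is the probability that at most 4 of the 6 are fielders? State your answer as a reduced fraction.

There are C(33,6) = 1107568 ways to choose the 6.
Favorable selections (at most 4 fielders): C(18,0)·C(15,6) + C(18,1)·C(15,5) + C(18,2)·C(15,4) + C(18,3)·C(15,3) + C(18,4)·C(15,2) = 5005 + 54054 + 208845 + 371280 + 321300 = 960484.
Probability = 960484/1107568 = 34303/39556.

34303/39556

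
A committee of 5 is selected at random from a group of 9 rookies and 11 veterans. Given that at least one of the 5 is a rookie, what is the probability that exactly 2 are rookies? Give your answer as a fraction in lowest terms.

Work in counts. Selections with at least one rookie: C(20,5) − C(11,5) = 15504 − 462 = 15042.
Of those, selections where exactly 2 are rookies: C(9,2)·C(11,3) = 36·165 = 5940.
Conditional probability = 5940/15042 = 990/2507.

990/2507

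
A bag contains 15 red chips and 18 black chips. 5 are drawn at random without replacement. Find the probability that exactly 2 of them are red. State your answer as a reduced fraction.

3570/9889

The sample space is all 5-subsets of the 33: C(33,5) = 237336.
Selections with exactly 2 red: choose 2 of the 15 red and 3 of the 18 black, C(15,2)·C(18,3) = 105·816 = 85680.
Probability = 85680/237336 = 3570/9889.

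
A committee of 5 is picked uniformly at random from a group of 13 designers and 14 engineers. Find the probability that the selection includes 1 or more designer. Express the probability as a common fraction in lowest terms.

There are C(27,5) = 80730 ways to choose the 5.
The complement is all 5 are engineers: C(14,5) = 2002.
Probability = 1 − 2002/80730 = 78728/80730 = 3028/3105.

3028/3105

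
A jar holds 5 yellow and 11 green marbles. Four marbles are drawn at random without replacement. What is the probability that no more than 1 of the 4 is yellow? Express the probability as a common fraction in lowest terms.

33/52

There are C(16,4) = 1820 ways to choose the 4.
Favorable selections (no more than 1 yellow): C(5,0)·C(11,4) + C(5,1)·C(11,3) = 330 + 825 = 1155.
Probability = 1155/1820 = 33/52.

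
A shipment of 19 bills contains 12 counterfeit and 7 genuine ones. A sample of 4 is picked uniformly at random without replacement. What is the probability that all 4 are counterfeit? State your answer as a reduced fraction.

There are C(19,4) = 3876 possible selections.
Selections with all counterfeit: C(12,4) = 495.
Probability = 495/3876 = 165/1292.

165/1292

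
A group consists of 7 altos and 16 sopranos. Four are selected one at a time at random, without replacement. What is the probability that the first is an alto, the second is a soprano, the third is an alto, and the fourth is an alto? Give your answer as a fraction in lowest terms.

Multiply the conditional probabilities at each draw: 7/23 · 16/22 · 6/21 · 5/20 = 3360/212520 = 4/253.

4/253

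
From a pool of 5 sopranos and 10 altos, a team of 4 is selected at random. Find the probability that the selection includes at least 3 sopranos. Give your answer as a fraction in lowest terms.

There are C(15,4) = 1365 ways to choose the 4.
Favorable selections (at least 3 sopranos): C(5,3)·C(10,1) + C(5,4)·C(10,0) = 100 + 5 = 105.
Probability = 105/1365 = 1/13.

1/13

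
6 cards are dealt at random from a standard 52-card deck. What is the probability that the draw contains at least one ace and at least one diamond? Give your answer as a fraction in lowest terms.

6772177/20358520

There are C(52,6) = 20358520 possible draws.
By inclusion-exclusion on the complements, draws missing all aces or all diamonds: C(48,6) + C(39,6) − C(36,6) = 12271512 + 3262623 − 1947792 = 13586343.
So draws with at least one of each: 20358520 − 13586343 = 6772177, probability 6772177/20358520.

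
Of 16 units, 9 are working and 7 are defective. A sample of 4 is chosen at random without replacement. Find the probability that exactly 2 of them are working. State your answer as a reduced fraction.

27/65

The sample space is all 4-subsets of the 16: C(16,4) = 1820.
Selections with exactly 2 working: choose 2 of the 9 working and 2 of the 7 defective, C(9,2)·C(7,2) = 36·21 = 756.
Probability = 756/1820 = 27/65.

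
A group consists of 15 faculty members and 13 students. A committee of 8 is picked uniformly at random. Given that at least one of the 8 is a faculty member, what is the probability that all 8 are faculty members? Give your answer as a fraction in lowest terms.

Work in counts. Selections with at least one faculty member: C(28,8) − C(13,8) = 3108105 − 1287 = 3106818.
Of those, selections where all 8 are faculty members: C(15,8) = 6435.
Conditional probability = 6435/3106818 = 5/2414.

5/2414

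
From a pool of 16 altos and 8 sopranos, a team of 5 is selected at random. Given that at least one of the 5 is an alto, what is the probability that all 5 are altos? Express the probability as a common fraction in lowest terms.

Work in counts. Selections with at least one alto: C(24,5) − C(8,5) = 42504 − 56 = 42448.
Of those, selections where all 5 are altos: C(16,5) = 4368.
Conditional probability = 4368/42448 = 39/379.

39/379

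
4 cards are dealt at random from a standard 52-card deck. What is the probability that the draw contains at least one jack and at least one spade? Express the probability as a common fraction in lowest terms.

There are C(52,4) = 270725 possible draws.
By inclusion-exclusion on the complements, draws missing all jacks or all spades: C(48,4) + C(39,4) − C(36,4) = 194580 + 82251 − 58905 = 217926.
So draws with at least one of each: 270725 − 217926 = 52799, probability 52799/270725.

52799/270725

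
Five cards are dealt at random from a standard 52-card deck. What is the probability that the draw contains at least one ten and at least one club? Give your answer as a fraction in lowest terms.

229297/866320

There are C(52,5) = 2598960 possible draws.
By inclusion-exclusion on the complements, draws missing all tens or all clubs: C(48,5) + C(39,5) − C(36,5) = 1712304 + 575757 − 376992 = 1911069.
So draws with at least one of each: 2598960 − 1911069 = 687891, probability 687891/2598960 = 229297/866320.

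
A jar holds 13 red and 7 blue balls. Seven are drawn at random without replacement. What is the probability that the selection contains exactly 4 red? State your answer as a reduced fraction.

Total number of selections: C(20,7) = 77520.
Selections with exactly 4 red: choose 4 of the 13 red and 3 of the 7 blue, C(13,4)·C(7,3) = 715·35 = 25025.
Probability = 25025/77520 = 5005/15504.

5005/15504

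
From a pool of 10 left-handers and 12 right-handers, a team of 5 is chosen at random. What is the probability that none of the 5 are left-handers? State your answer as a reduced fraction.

There are C(22,5) = 26334 possible selections.
Selections with no left-handers (all right-handers): C(12,5) = 792.
Probability = 792/26334 = 4/133.

4/133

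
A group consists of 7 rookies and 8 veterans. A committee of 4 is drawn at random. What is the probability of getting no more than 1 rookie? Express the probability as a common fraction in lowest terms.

22/65

There are C(15,4) = 1365 ways to choose the 4.
Favorable selections (no more than 1 rookie): C(7,0)·C(8,4) + C(7,1)·C(8,3) = 70 + 392 = 462.
Probability = 462/1365 = 22/65.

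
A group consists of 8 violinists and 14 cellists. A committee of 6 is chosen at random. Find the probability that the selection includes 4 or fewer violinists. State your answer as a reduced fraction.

There are C(22,6) = 74613 ways to choose the 6.
Count the complement (more than 4 violinists): C(8,5)·C(14,1) + C(8,6)·C(14,0) = 784 + 28 = 812.
Probability = 1 − 812/74613 = 73801/74613 = 10543/10659.

10543/10659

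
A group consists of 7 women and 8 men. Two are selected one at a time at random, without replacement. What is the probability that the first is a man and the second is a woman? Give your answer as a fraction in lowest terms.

4/15

Multiply the conditional probabilities at each draw: 8/15 · 7/14 = 56/210 = 4/15.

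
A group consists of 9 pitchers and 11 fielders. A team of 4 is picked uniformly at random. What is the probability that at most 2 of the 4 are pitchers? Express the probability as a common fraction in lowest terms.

Total selections: C(20,4) = 4845.
Count the complement (more than 2 pitchers): C(9,3)·C(11,1) + C(9,4)·C(11,0) = 924 + 126 = 1050.
Probability = 1 − 1050/4845 = 3795/4845 = 253/323.

253/323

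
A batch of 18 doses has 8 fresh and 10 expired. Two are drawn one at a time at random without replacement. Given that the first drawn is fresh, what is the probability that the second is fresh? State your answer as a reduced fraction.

After removing one fresh, 17 remain: 7 fresh and 10 expired.
So the probability the next is fresh is 7/17.

7/17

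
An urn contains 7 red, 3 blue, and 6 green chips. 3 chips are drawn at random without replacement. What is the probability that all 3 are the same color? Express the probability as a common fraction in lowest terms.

1/10

There are C(16,3) = 560 ways to draw 3 chips.
All same color: C(7,3) + C(3,3) + C(6,3) = 35 + 1 + 20 = 56.
Probability = 56/560 = 1/10.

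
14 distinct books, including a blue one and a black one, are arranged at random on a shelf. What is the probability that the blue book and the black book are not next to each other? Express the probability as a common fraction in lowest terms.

6/7

There are 14! = 87178291200 arrangements.
Arrangements with the blue book and the black book adjacent: 2·13! = 12454041600.
So not adjacent: 87178291200 − 12454041600 = 74724249600, probability 74724249600/87178291200 = 6/7.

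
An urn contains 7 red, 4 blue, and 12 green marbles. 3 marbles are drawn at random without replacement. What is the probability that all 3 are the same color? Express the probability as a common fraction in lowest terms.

37/253

There are C(23,3) = 1771 ways to draw 3 marbles.
All same color: C(7,3) + C(4,3) + C(12,3) = 35 + 4 + 220 = 259.
Probability = 259/1771 = 37/253.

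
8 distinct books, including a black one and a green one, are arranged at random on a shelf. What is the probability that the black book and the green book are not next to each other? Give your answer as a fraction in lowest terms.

3/4

There are 8! = 40320 arrangements.
Arrangements with the black book and the green book adjacent: 2·7! = 10080.
So not adjacent: 40320 − 10080 = 30240, probability 30240/40320 = 3/4.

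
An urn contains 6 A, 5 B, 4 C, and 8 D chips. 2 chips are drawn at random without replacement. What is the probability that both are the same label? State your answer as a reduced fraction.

There are C(23,2) = 253 ways to draw 2 chips.
All same label: C(6,2) + C(5,2) + C(4,2) + C(8,2) = 15 + 10 + 6 + 28 = 59.
Probability = 59/253.

59/253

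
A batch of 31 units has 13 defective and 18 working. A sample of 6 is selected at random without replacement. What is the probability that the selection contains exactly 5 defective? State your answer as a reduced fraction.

198/6293

There are C(31,6) = 736281 ways to choose 6 from 31.
Selections with exactly 5 defective: choose 5 of the 13 defective and 1 of the 18 working, C(13,5)·C(18,1) = 1287·18 = 23166.
Probability = 23166/736281 = 198/6293.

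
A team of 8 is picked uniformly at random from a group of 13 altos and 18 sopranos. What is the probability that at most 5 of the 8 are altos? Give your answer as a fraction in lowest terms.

64906/67425

Total selections: C(31,8) = 7888725.
Favorable selections (at most 5 altos): C(13,0)·C(18,8) + C(13,1)·C(18,7) + C(13,2)·C(18,6) + C(13,3)·C(18,5) + C(13,4)·C(18,4) + C(13,5)·C(18,3) = 43758 + 413712 + 1447992 + 2450448 + 2187900 + 1050192 = 7594002.
Probability = 7594002/7888725 = 64906/67425.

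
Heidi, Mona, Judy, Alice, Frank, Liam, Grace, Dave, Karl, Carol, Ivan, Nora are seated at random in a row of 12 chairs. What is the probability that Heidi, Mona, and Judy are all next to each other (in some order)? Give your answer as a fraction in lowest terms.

1/22

There are 12! = 479001600 arrangements.
Treat the three as one block: 10! placements × 3! orders within the block = 3628800·6 = 21772800.
Probability = 21772800/479001600 = 1/22.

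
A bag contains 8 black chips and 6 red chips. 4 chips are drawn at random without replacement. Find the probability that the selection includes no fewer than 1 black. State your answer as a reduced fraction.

There are C(14,4) = 1001 ways to choose the 4.
The complement is all 4 are red: C(6,4) = 15.
Probability = 1 − 15/1001 = 986/1001.

986/1001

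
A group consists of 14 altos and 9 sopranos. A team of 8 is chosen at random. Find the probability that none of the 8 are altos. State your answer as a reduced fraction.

3/163438

There are C(23,8) = 490314 possible selections.
Selections with no altos (all sopranos): C(9,8) = 9.
Probability = 9/490314 = 3/163438.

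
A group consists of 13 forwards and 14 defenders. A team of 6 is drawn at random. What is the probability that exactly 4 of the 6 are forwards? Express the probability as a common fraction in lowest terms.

91/414

The sample space is all 6-subsets of the 27: C(27,6) = 296010.
Selections with exactly 4 forwards: choose 4 of the 13 forwards and 2 of the 14 defenders, C(13,4)·C(14,2) = 715·91 = 65065.
Probability = 65065/296010 = 91/414.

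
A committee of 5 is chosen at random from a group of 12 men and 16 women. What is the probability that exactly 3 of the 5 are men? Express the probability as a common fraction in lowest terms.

There are C(28,5) = 98280 ways to choose 5 from 28.
Selections with exactly 3 men: choose 3 of the 12 men and 2 of the 16 women, C(12,3)·C(16,2) = 220·120 = 26400.
Probability = 26400/98280 = 220/819.

220/819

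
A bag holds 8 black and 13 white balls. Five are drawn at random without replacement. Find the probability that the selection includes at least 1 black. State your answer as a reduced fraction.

Total selections: C(21,5) = 20349.
The complement is all 5 are white: C(13,5) = 1287.
Probability = 1 − 1287/20349 = 19062/20349 = 2118/2261.

2118/2261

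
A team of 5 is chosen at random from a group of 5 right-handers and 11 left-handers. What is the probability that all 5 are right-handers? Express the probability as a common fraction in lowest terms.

There are C(16,5) = 4368 possible selections.
Selections with all right-handers: C(5,5) = 1.
Probability = 1/4368.

1/4368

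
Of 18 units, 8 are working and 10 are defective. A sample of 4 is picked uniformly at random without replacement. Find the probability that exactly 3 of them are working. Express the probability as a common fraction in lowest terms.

There are C(18,4) = 3060 ways to choose 4 from 18.
Selections with exactly 3 working: choose 3 of the 8 working and 1 of the 10 defective, C(8,3)·C(10,1) = 56·10 = 560.
Probability = 560/3060 = 28/153.

28/153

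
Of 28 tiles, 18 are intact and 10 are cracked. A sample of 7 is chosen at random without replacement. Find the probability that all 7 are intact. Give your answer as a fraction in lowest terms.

34/1265

There are C(28,7) = 1184040 possible selections.
Selections with all intact: C(18,7) = 31824.
Probability = 31824/1184040 = 34/1265.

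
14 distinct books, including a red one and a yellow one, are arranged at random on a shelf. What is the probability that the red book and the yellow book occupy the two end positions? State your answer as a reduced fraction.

There are 14! = 87178291200 arrangements.
Place the red book and the yellow book at the ends in 2 ways, arrange the remaining 12 in 12! = 479001600 ways: 2·479001600 = 958003200.
Probability = 958003200/87178291200 = 1/91.

1/91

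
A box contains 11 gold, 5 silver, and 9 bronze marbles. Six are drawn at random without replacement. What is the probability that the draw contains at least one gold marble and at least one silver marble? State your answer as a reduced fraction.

12311/16100

There are C(25,6) = 177100 possible draws.
By inclusion-exclusion on the complements, draws missing all gold or all silver: C(14,6) + C(20,6) − C(9,6) = 3003 + 38760 − 84 = 41679.
So draws with at least one of each: 177100 − 41679 = 135421, probability 135421/177100 = 12311/16100.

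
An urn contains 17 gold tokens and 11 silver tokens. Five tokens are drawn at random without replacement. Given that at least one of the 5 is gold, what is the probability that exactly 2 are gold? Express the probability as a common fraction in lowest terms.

220/959

Work in counts. Selections with at least one gold: C(28,5) − C(11,5) = 98280 − 462 = 97818.
Of those, selections where exactly 2 are gold: C(17,2)·C(11,3) = 136·165 = 22440.
Conditional probability = 22440/97818 = 220/959.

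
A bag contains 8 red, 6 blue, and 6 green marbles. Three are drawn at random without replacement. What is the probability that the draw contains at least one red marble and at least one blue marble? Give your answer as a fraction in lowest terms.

48/95

There are C(20,3) = 1140 possible draws.
By inclusion-exclusion on the complements, draws missing all red or all blue: C(12,3) + C(14,3) − C(6,3) = 220 + 364 − 20 = 564.
So draws with at least one of each: 1140 − 564 = 576, probability 576/1140 = 48/95.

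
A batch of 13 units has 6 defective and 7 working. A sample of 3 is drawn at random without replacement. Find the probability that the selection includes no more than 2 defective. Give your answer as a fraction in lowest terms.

There are C(13,3) = 286 ways to choose the 3.
The complement is exactly 3 defective: C(6,3)·C(7,0) = 20.
Probability = 1 − 20/286 = 266/286 = 133/143.

133/143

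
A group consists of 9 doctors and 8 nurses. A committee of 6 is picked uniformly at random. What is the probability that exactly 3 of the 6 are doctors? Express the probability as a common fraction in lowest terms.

84/221

There are C(17,6) = 12376 ways to choose 6 from 17.
Selections with exactly 3 doctors: choose 3 of the 9 doctors and 3 of the 8 nurses, C(9,3)·C(8,3) = 84·56 = 4704.
Probability = 4704/12376 = 84/221.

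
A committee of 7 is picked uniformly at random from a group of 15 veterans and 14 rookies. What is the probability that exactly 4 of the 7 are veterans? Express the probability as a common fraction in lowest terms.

The sample space is all 7-subsets of the 29: C(29,7) = 1560780.
Selections with exactly 4 veterans: choose 4 of the 15 veterans and 3 of the 14 rookies, C(15,4)·C(14,3) = 1365·364 = 496860.
Probability = 496860/1560780 = 637/2001.

637/2001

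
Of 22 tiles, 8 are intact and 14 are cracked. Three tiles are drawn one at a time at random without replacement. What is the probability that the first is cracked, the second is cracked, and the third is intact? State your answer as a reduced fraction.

26/165

Multiply the conditional probabilities at each draw: 14/22 · 13/21 · 8/20 = 1456/9240 = 26/165.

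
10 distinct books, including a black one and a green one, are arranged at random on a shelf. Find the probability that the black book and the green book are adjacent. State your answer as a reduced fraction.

1/5

There are 10! = 3628800 arrangements.
Treat the black book and the green book as a block: 9! arrangements of the blocks × 2 orders within the block = 2·362880 = 725760.
Probability = 725760/3628800 = 1/5.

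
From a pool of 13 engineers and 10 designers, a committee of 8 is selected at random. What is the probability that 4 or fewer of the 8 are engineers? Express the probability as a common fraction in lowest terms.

There are C(23,8) = 490314 ways to choose the 8.
Count the complement (more than 4 engineers): C(13,5)·C(10,3) + C(13,6)·C(10,2) + C(13,7)·C(10,1) + C(13,8)·C(10,0) = 154440 + 77220 + 17160 + 1287 = 250107.
Probability = 1 − 250107/490314 = 240207/490314 = 7279/14858.

7279/14858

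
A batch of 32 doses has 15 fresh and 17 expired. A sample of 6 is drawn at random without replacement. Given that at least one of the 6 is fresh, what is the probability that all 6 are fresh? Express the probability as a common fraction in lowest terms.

65/11608

Work in counts. Selections with at least one fresh: C(32,6) − C(17,6) = 906192 − 12376 = 893816.
Of those, selections where all 6 are fresh: C(15,6) = 5005.
Conditional probability = 5005/893816 = 65/11608.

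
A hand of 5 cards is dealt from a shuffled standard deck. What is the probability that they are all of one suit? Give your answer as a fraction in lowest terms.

There are C(52,5) = 2598960 possible 5-card hands.
Hands of one suit: 4 suits × C(13,5) = 4·1287 = 5148.
Probability = 5148/2598960 = 33/16660.

33/16660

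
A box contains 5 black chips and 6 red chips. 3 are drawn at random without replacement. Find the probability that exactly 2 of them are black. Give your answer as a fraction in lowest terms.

4/11

The sample space is all 3-subsets of the 11: C(11,3) = 165.
Selections with exactly 2 black: choose 2 of the 5 black and 1 of the 6 red, C(5,2)·C(6,1) = 10·6 = 60.
Probability = 60/165 = 4/11.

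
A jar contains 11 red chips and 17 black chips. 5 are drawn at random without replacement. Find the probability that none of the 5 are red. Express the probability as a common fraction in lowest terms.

17/270

There are C(28,5) = 98280 possible selections.
Selections with no red (all black): C(17,5) = 6188.
Probability = 6188/98280 = 17/270.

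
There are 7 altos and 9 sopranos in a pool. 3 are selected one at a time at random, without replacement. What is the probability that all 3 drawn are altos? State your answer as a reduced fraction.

1/16

Multiply the conditional probabilities at each draw: 7/16 · 6/15 · 5/14 = 210/3360 = 1/16.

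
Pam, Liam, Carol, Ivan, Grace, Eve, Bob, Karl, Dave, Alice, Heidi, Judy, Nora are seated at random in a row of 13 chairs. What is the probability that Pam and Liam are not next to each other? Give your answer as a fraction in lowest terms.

There are 13! = 6227020800 arrangements.
Arrangements with Pam and Liam adjacent: 2·12! = 958003200.
So not adjacent: 6227020800 − 958003200 = 5269017600, probability 5269017600/6227020800 = 11/13.

11/13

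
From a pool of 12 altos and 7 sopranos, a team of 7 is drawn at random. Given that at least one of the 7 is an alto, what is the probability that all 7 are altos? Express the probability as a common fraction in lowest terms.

Work in counts. Selections with at least one alto: C(19,7) − C(7,7) = 50388 − 1 = 50387.
Of those, selections where all 7 are altos: C(12,7) = 792.
Conditional probability = 792/50387.

792/50387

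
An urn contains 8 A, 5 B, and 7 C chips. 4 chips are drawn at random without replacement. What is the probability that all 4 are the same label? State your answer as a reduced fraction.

22/969

There are C(20,4) = 4845 ways to draw 4 chips.
All same label: C(8,4) + C(5,4) + C(7,4) = 70 + 5 + 35 = 110.
Probability = 110/4845 = 22/969.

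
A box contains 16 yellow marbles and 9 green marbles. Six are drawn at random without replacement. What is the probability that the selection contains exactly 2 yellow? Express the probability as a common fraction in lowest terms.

There are C(25,6) = 177100 ways to choose 6 from 25.
Selections with exactly 2 yellow: choose 2 of the 16 yellow and 4 of the 9 green, C(16,2)·C(9,4) = 120·126 = 15120.
Probability = 15120/177100 = 108/1265.

108/1265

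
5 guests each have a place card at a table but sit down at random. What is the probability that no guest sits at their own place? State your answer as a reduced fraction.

11/30

There are 5! = 120 seatings.
By inclusion-exclusion, seatings with no fixed points: C(5,0)·5! − C(5,1)·4! + C(5,2)·3! − C(5,3)·2! + C(5,4)·1! − C(5,5)·0! = 44.
Probability = 44/120 = 11/30.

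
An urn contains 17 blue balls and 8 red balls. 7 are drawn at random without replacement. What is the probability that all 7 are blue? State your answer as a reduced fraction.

There are C(25,7) = 480700 possible selections.
Selections with all blue: C(17,7) = 19448.
Probability = 19448/480700 = 442/10925.

442/10925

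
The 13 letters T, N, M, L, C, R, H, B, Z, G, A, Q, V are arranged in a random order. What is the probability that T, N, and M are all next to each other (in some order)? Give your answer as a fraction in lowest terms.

1/26

There are 13! = 6227020800 arrangements.
Treat the three as one block: 11! placements × 3! orders within the block = 39916800·6 = 239500800.
Probability = 239500800/6227020800 = 1/26.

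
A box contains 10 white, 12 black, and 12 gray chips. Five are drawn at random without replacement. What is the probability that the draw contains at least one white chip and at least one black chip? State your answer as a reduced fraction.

There are C(34,5) = 278256 possible draws.
By inclusion-exclusion on the complements, draws missing all white or all black: C(24,5) + C(22,5) − C(12,5) = 42504 + 26334 − 792 = 68046.
So draws with at least one of each: 278256 − 68046 = 210210, probability 210210/278256 = 3185/4216.

3185/4216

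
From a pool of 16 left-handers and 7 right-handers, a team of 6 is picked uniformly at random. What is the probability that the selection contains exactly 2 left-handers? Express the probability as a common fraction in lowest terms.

The sample space is all 6-subsets of the 23: C(23,6) = 100947.
Selections with exactly 2 left-handers: choose 2 of the 16 left-handers and 4 of the 7 right-handers, C(16,2)·C(7,4) = 120·35 = 4200.
Probability = 4200/100947 = 200/4807.

200/4807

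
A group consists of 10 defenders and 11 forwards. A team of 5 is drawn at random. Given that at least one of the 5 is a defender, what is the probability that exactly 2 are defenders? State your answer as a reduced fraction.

2475/6629

Work in counts. Selections with at least one defender: C(21,5) − C(11,5) = 20349 − 462 = 19887.
Of those, selections where exactly 2 are defenders: C(10,2)·C(11,3) = 45·165 = 7425.
Conditional probability = 7425/19887 = 2475/6629.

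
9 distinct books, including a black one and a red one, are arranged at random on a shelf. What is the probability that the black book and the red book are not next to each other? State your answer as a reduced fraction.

There are 9! = 362880 arrangements.
Arrangements with the black book and the red book adjacent: 2·8! = 80640.
So not adjacent: 362880 − 80640 = 282240, probability 282240/362880 = 7/9.

7/9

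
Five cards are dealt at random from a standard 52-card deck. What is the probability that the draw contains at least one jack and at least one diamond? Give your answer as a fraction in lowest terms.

229297/866320

There are C(52,5) = 2598960 possible draws.
By inclusion-exclusion on the complements, draws missing all jacks or all diamonds: C(48,5) + C(39,5) − C(36,5) = 1712304 + 575757 − 376992 = 1911069.
So draws with at least one of each: 2598960 − 1911069 = 687891, probability 687891/2598960 = 229297/866320.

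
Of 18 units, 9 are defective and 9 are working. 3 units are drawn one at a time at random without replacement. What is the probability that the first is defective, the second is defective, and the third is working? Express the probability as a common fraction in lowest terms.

9/68

Multiply the conditional probabilities at each draw: 9/18 · 8/17 · 9/16 = 648/4896 = 9/68.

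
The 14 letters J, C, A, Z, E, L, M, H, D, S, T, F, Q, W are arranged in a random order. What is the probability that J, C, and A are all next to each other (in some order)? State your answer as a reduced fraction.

3/91

There are 14! = 87178291200 arrangements.
Treat the three as one block: 12! placements × 3! orders within the block = 479001600·6 = 2874009600.
Probability = 2874009600/87178291200 = 3/91.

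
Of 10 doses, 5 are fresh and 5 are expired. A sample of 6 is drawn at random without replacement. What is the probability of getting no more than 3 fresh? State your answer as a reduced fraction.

Total selections: C(10,6) = 210.
Count the complement (more than 3 fresh): C(5,4)·C(5,2) + C(5,5)·C(5,1) = 50 + 5 = 55.
Probability = 1 − 55/210 = 155/210 = 31/42.

31/42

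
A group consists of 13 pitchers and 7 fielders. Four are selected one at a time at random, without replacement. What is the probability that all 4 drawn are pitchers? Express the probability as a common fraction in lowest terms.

143/969

Multiply the conditional probabilities at each draw: 13/20 · 12/19 · 11/18 · 10/17 = 17160/116280 = 143/969.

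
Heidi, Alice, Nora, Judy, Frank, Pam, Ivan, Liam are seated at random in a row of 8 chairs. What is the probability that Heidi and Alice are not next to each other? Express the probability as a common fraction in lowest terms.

There are 8! = 40320 arrangements.
Arrangements with Heidi and Alice adjacent: 2·7! = 10080.
So not adjacent: 40320 − 10080 = 30240, probability 30240/40320 = 3/4.

3/4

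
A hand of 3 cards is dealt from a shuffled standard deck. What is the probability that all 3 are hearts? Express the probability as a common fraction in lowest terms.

There are C(52,3) = 22100 possible 3-card hands.
Hands that are all hearts: C(13,3) = 286.
Probability = 286/22100 = 11/850.

11/850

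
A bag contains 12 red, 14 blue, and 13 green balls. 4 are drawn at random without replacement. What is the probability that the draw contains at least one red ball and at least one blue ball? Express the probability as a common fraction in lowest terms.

52766/82251

There are C(39,4) = 82251 possible draws.
By inclusion-exclusion on the complements, draws missing all red or all blue: C(27,4) + C(25,4) − C(13,4) = 17550 + 12650 − 715 = 29485.
So draws with at least one of each: 82251 − 29485 = 52766, probability 52766/82251.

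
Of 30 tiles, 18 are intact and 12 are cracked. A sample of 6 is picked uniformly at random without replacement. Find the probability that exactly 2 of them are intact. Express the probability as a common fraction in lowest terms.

The sample space is all 6-subsets of the 30: C(30,6) = 593775.
Selections with exactly 2 intact: choose 2 of the 18 intact and 4 of the 12 cracked, C(18,2)·C(12,4) = 153·495 = 75735.
Probability = 75735/593775 = 1683/13195.

1683/13195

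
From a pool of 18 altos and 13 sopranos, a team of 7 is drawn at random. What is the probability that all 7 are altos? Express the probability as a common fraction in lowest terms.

272/22475

There are C(31,7) = 2629575 possible selections.
Selections with all altos: C(18,7) = 31824.
Probability = 31824/2629575 = 272/22475.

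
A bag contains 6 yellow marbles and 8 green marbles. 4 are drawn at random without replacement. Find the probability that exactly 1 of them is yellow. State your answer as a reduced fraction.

48/143

The sample space is all 4-subsets of the 14: C(14,4) = 1001.
Selections with exactly 1 yellow: choose 1 of the 6 yellow and 3 of the 8 green, C(6,1)·C(8,3) = 6·56 = 336.
Probability = 336/1001 = 48/143.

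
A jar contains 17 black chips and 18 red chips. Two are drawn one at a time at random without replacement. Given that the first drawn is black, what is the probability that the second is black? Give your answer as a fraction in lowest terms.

8/17

After removing one black, 34 remain: 16 black and 18 red.
So the probability the next is black is 16/34 = 8/17.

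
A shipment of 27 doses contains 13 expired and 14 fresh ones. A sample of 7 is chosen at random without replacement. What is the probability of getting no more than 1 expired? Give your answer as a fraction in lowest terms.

Total selections: C(27,7) = 888030.
Favorable selections (no more than 1 expired): C(13,0)·C(14,7) + C(13,1)·C(14,6) = 3432 + 39039 = 42471.
Probability = 42471/888030 = 11/230.

11/230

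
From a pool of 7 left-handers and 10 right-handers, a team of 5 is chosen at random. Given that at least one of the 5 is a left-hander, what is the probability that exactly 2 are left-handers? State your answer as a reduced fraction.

45/106

Work in counts. Selections with at least one left-hander: C(17,5) − C(10,5) = 6188 − 252 = 5936.
Of those, selections where exactly 2 are left-handers: C(7,2)·C(10,3) = 21·120 = 2520.
Conditional probability = 2520/5936 = 45/106.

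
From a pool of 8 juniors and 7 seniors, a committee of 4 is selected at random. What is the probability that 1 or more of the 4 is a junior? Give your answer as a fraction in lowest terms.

There are C(15,4) = 1365 ways to choose the 4.
The complement is all 4 are seniors: C(7,4) = 35.
Probability = 1 − 35/1365 = 1330/1365 = 38/39.

38/39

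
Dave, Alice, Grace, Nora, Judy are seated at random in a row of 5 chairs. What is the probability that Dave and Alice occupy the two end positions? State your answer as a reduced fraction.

There are 5! = 120 arrangements.
Place Dave and Alice at the ends in 2 ways, arrange the remaining 3 in 3! = 6 ways: 2·6 = 12.
Probability = 12/120 = 1/10.

1/10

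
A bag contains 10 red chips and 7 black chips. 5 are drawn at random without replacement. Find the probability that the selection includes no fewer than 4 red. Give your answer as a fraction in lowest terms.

Total selections: C(17,5) = 6188.
Favorable selections (no fewer than 4 red): C(10,4)·C(7,1) + C(10,5)·C(7,0) = 1470 + 252 = 1722.
Probability = 1722/6188 = 123/442.

123/442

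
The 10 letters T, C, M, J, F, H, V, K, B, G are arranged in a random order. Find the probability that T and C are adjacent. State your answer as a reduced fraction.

1/5

There are 10! = 3628800 arrangements.
Treat T and C as a block: 9! arrangements of the blocks × 2 orders within the block = 2·362880 = 725760.
Probability = 725760/3628800 = 1/5.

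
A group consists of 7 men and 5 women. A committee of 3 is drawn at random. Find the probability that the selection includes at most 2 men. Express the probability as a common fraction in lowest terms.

37/44

Total selections: C(12,3) = 220.
The complement is exactly 3 men: C(7,3)·C(5,0) = 35.
Probability = 1 − 35/220 = 185/220 = 37/44.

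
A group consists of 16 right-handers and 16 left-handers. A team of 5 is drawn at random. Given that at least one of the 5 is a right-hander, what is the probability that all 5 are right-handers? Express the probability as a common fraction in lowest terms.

39/1759

Work in counts. Selections with at least one right-hander: C(32,5) − C(16,5) = 201376 − 4368 = 197008.
Of those, selections where all 5 are right-handers: C(16,5) = 4368.
Conditional probability = 4368/197008 = 39/1759.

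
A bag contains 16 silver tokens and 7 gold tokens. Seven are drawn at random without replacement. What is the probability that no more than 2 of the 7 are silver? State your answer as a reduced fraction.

Total selections: C(23,7) = 245157.
Favorable selections (no more than 2 silver): C(16,0)·C(7,7) + C(16,1)·C(7,6) + C(16,2)·C(7,5) = 1 + 112 + 2520 = 2633.
Probability = 2633/245157.

2633/245157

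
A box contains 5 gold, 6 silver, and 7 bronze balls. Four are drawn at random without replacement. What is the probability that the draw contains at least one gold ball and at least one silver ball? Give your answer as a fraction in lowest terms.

There are C(18,4) = 3060 possible draws.
By inclusion-exclusion on the complements, draws missing all gold or all silver: C(13,4) + C(12,4) − C(7,4) = 715 + 495 − 35 = 1175.
So draws with at least one of each: 3060 − 1175 = 1885, probability 1885/3060 = 377/612.

377/612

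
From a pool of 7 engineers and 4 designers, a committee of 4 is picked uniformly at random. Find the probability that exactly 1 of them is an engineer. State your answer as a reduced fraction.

Total number of selections: C(11,4) = 330.
Selections with exactly 1 engineer: choose 1 of the 7 engineers and 3 of the 4 designers, C(7,1)·C(4,3) = 7·4 = 28.
Probability = 28/330 = 14/165.

14/165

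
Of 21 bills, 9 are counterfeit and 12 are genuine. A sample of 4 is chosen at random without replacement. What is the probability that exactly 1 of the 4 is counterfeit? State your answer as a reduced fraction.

44/133

The sample space is all 4-subsets of the 21: C(21,4) = 5985.
Selections with exactly 1 counterfeit: choose 1 of the 9 counterfeit and 3 of the 12 genuine, C(9,1)·C(12,3) = 9·220 = 1980.
Probability = 1980/5985 = 44/133.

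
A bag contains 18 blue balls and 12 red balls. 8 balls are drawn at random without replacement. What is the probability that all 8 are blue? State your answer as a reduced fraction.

There are C(30,8) = 5852925 possible selections.
Selections with all blue: C(18,8) = 43758.
Probability = 43758/5852925 = 374/50025.

374/50025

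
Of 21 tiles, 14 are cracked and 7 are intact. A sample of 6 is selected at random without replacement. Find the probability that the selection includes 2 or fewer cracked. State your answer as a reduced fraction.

There are C(21,6) = 54264 ways to choose the 6.
Favorable selections (2 or fewer cracked): C(14,0)·C(7,6) + C(14,1)·C(7,5) + C(14,2)·C(7,4) = 7 + 294 + 3185 = 3486.
Probability = 3486/54264 = 83/1292.

83/1292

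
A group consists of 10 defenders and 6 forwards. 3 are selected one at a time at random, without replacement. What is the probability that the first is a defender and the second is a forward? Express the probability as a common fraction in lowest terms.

1/4

Multiply the conditional probabilities at each draw: 10/16 · 6/15 = 60/240 = 1/4.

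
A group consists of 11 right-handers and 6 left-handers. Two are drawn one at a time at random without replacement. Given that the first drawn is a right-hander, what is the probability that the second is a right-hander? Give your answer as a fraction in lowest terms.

After removing one right-hander, 16 remain: 10 right-handers and 6 left-handers.
So the probability the next is a right-hander is 10/16 = 5/8.

5/8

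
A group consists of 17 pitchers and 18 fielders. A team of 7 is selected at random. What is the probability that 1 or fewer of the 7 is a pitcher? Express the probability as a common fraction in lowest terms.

Total selections: C(35,7) = 6724520.
Favorable selections (1 or fewer pitcher): C(17,0)·C(18,7) + C(17,1)·C(18,6) = 31824 + 315588 = 347412.
Probability = 347412/6724520 = 5109/98890.

5109/98890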